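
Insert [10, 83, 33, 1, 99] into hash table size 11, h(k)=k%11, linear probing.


Insert 10: h=10 -> slot 10
Insert 83: h=6 -> slot 6
Insert 33: h=0 -> slot 0
Insert 1: h=1 -> slot 1
Insert 99: h=0, 2 probes -> slot 2

Table: [33, 1, 99, None, None, None, 83, None, None, None, 10]


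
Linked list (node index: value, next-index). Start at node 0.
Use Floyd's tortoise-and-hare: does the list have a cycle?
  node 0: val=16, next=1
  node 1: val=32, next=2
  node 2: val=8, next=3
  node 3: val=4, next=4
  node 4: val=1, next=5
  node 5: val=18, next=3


Floyd's tortoise (slow, +1) and hare (fast, +2):
  init: slow=0, fast=0
  step 1: slow=1, fast=2
  step 2: slow=2, fast=4
  step 3: slow=3, fast=3
  slow == fast at node 3: cycle detected

Cycle: yes


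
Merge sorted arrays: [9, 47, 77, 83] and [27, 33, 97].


Take 9 from A
Take 27 from B
Take 33 from B
Take 47 from A
Take 77 from A
Take 83 from A

Merged: [9, 27, 33, 47, 77, 83, 97]


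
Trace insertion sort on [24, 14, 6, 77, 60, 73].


Initial: [24, 14, 6, 77, 60, 73]
Insert 14: [14, 24, 6, 77, 60, 73]
Insert 6: [6, 14, 24, 77, 60, 73]
Insert 77: [6, 14, 24, 77, 60, 73]
Insert 60: [6, 14, 24, 60, 77, 73]
Insert 73: [6, 14, 24, 60, 73, 77]

Sorted: [6, 14, 24, 60, 73, 77]


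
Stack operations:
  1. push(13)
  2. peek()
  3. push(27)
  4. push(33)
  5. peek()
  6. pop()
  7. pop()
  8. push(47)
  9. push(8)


push(13) -> [13]
peek()->13
push(27) -> [13, 27]
push(33) -> [13, 27, 33]
peek()->33
pop()->33, [13, 27]
pop()->27, [13]
push(47) -> [13, 47]
push(8) -> [13, 47, 8]

Final stack: [13, 47, 8]


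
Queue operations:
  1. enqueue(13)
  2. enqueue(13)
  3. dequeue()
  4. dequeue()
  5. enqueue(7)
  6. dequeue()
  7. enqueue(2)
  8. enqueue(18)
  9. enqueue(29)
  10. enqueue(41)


enqueue(13) -> [13]
enqueue(13) -> [13, 13]
dequeue()->13, [13]
dequeue()->13, []
enqueue(7) -> [7]
dequeue()->7, []
enqueue(2) -> [2]
enqueue(18) -> [2, 18]
enqueue(29) -> [2, 18, 29]
enqueue(41) -> [2, 18, 29, 41]

Final queue: [2, 18, 29, 41]


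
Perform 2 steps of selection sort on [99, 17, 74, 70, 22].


Initial: [99, 17, 74, 70, 22]
Step 1: min=17 at 1
  Swap: [17, 99, 74, 70, 22]
Step 2: min=22 at 4
  Swap: [17, 22, 74, 70, 99]

After 2 steps: [17, 22, 74, 70, 99]


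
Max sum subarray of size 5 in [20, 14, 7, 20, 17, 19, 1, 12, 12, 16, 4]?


[0:5]: 78
[1:6]: 77
[2:7]: 64
[3:8]: 69
[4:9]: 61
[5:10]: 60
[6:11]: 45

Max: 78 at [0:5]


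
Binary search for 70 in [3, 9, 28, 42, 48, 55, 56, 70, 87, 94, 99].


Step 1: lo=0, hi=10, mid=5, val=55
Step 2: lo=6, hi=10, mid=8, val=87
Step 3: lo=6, hi=7, mid=6, val=56
Step 4: lo=7, hi=7, mid=7, val=70

Found at index 7


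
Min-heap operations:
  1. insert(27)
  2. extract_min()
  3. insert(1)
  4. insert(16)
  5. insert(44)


insert(27) -> [27]
extract_min()->27, []
insert(1) -> [1]
insert(16) -> [1, 16]
insert(44) -> [1, 16, 44]

Final heap: [1, 16, 44]


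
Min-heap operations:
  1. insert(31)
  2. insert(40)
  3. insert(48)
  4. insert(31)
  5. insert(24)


insert(31) -> [31]
insert(40) -> [31, 40]
insert(48) -> [31, 40, 48]
insert(31) -> [31, 31, 48, 40]
insert(24) -> [24, 31, 48, 40, 31]

Final heap: [24, 31, 48, 40, 31]


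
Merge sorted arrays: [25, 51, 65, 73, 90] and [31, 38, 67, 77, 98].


Take 25 from A
Take 31 from B
Take 38 from B
Take 51 from A
Take 65 from A
Take 67 from B
Take 73 from A
Take 77 from B
Take 90 from A

Merged: [25, 31, 38, 51, 65, 67, 73, 77, 90, 98]


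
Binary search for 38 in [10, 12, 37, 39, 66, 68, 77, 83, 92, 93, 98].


Step 1: lo=0, hi=10, mid=5, val=68
Step 2: lo=0, hi=4, mid=2, val=37
Step 3: lo=3, hi=4, mid=3, val=39

Not found


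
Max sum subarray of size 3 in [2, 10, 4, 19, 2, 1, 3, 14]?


[0:3]: 16
[1:4]: 33
[2:5]: 25
[3:6]: 22
[4:7]: 6
[5:8]: 18

Max: 33 at [1:4]


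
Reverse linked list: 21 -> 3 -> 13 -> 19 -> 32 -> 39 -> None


Step 1: curr=21, set curr.next=prev(None) | reversed so far: 21
Step 2: curr=3, set curr.next=prev(21) | reversed so far: 3 -> 21
Step 3: curr=13, set curr.next=prev(3) | reversed so far: 13 -> 3 -> 21
Step 4: curr=19, set curr.next=prev(13) | reversed so far: 19 -> 13 -> 3 -> 21
Step 5: curr=32, set curr.next=prev(19) | reversed so far: 32 -> 19 -> 13 -> 3 -> 21
Step 6: curr=39, set curr.next=prev(32) | reversed so far: 39 -> 32 -> 19 -> 13 -> 3 -> 21

39 -> 32 -> 19 -> 13 -> 3 -> 21 -> None


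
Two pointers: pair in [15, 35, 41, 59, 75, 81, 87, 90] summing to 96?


lo=0(15)+hi=7(90)=105
lo=0(15)+hi=6(87)=102
lo=0(15)+hi=5(81)=96

Yes: 15+81=96


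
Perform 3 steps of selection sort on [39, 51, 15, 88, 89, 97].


Initial: [39, 51, 15, 88, 89, 97]
Step 1: min=15 at 2
  Swap: [15, 51, 39, 88, 89, 97]
Step 2: min=39 at 2
  Swap: [15, 39, 51, 88, 89, 97]
Step 3: min=51 at 2
  Swap: [15, 39, 51, 88, 89, 97]

After 3 steps: [15, 39, 51, 88, 89, 97]


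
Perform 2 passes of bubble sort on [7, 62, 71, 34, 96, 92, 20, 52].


Initial: [7, 62, 71, 34, 96, 92, 20, 52]
Pass 1: [7, 62, 34, 71, 92, 20, 52, 96] (4 swaps)
Pass 2: [7, 34, 62, 71, 20, 52, 92, 96] (3 swaps)

After 2 passes: [7, 34, 62, 71, 20, 52, 92, 96]


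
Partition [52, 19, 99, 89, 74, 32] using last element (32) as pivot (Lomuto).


Pivot: 32
  19 <= 32: swap -> [19, 52, 99, 89, 74, 32]
Place pivot at 1: [19, 32, 99, 89, 74, 52]

Partitioned: [19, 32, 99, 89, 74, 52]


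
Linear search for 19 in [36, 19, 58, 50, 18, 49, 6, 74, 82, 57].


i=0: 36!=19
i=1: 19==19 found!

Found at 1, 2 comps


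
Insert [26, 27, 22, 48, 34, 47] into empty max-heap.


Insert 26: [26]
Insert 27: [27, 26]
Insert 22: [27, 26, 22]
Insert 48: [48, 27, 22, 26]
Insert 34: [48, 34, 22, 26, 27]
Insert 47: [48, 34, 47, 26, 27, 22]

Final heap: [48, 34, 47, 26, 27, 22]


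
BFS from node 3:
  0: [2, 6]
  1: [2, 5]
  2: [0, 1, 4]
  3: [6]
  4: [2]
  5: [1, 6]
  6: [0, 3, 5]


Visit 3, enqueue [6]
Visit 6, enqueue [0, 5]
Visit 0, enqueue [2]
Visit 5, enqueue [1]
Visit 2, enqueue [4]
Visit 1, enqueue []
Visit 4, enqueue []

BFS order: [3, 6, 0, 5, 2, 1, 4]


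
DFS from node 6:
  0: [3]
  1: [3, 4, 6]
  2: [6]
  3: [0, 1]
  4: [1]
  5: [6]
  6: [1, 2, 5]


Visit 6, push [5, 2, 1]
Visit 1, push [4, 3]
Visit 3, push [0]
Visit 0, push []
Visit 4, push []
Visit 2, push []
Visit 5, push []

DFS order: [6, 1, 3, 0, 4, 2, 5]


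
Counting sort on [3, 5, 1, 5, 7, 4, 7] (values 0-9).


Input: [3, 5, 1, 5, 7, 4, 7]
Counts: [0, 1, 0, 1, 1, 2, 0, 2, 0, 0]

Sorted: [1, 3, 4, 5, 5, 7, 7]


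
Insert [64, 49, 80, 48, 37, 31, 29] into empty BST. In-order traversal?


Insert 64: root
Insert 49: L from 64
Insert 80: R from 64
Insert 48: L from 64 -> L from 49
Insert 37: L from 64 -> L from 49 -> L from 48
Insert 31: L from 64 -> L from 49 -> L from 48 -> L from 37
Insert 29: L from 64 -> L from 49 -> L from 48 -> L from 37 -> L from 31

In-order: [29, 31, 37, 48, 49, 64, 80]


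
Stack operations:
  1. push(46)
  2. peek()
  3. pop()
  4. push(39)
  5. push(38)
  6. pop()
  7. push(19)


push(46) -> [46]
peek()->46
pop()->46, []
push(39) -> [39]
push(38) -> [39, 38]
pop()->38, [39]
push(19) -> [39, 19]

Final stack: [39, 19]


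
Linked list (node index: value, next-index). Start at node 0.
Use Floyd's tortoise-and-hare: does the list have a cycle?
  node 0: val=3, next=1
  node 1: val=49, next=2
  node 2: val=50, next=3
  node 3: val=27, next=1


Floyd's tortoise (slow, +1) and hare (fast, +2):
  init: slow=0, fast=0
  step 1: slow=1, fast=2
  step 2: slow=2, fast=1
  step 3: slow=3, fast=3
  slow == fast at node 3: cycle detected

Cycle: yes


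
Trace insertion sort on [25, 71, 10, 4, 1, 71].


Initial: [25, 71, 10, 4, 1, 71]
Insert 71: [25, 71, 10, 4, 1, 71]
Insert 10: [10, 25, 71, 4, 1, 71]
Insert 4: [4, 10, 25, 71, 1, 71]
Insert 1: [1, 4, 10, 25, 71, 71]
Insert 71: [1, 4, 10, 25, 71, 71]

Sorted: [1, 4, 10, 25, 71, 71]


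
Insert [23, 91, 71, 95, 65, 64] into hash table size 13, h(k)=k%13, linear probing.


Insert 23: h=10 -> slot 10
Insert 91: h=0 -> slot 0
Insert 71: h=6 -> slot 6
Insert 95: h=4 -> slot 4
Insert 65: h=0, 1 probes -> slot 1
Insert 64: h=12 -> slot 12

Table: [91, 65, None, None, 95, None, 71, None, None, None, 23, None, 64]


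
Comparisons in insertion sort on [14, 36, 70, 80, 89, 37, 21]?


Algorithm: insertion sort
Input: [14, 36, 70, 80, 89, 37, 21]
Sorted: [14, 21, 36, 37, 70, 80, 89]

14


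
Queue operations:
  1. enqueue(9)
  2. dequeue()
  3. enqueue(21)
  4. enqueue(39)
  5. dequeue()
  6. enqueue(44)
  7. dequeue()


enqueue(9) -> [9]
dequeue()->9, []
enqueue(21) -> [21]
enqueue(39) -> [21, 39]
dequeue()->21, [39]
enqueue(44) -> [39, 44]
dequeue()->39, [44]

Final queue: [44]


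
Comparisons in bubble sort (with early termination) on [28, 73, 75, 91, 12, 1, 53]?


Algorithm: bubble sort (with early termination)
Input: [28, 73, 75, 91, 12, 1, 53]
Sorted: [1, 12, 28, 53, 73, 75, 91]

21


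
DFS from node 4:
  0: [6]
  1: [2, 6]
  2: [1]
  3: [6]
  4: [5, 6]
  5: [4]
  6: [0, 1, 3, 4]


Visit 4, push [6, 5]
Visit 5, push []
Visit 6, push [3, 1, 0]
Visit 0, push []
Visit 1, push [2]
Visit 2, push []
Visit 3, push []

DFS order: [4, 5, 6, 0, 1, 2, 3]


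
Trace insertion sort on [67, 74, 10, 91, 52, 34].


Initial: [67, 74, 10, 91, 52, 34]
Insert 74: [67, 74, 10, 91, 52, 34]
Insert 10: [10, 67, 74, 91, 52, 34]
Insert 91: [10, 67, 74, 91, 52, 34]
Insert 52: [10, 52, 67, 74, 91, 34]
Insert 34: [10, 34, 52, 67, 74, 91]

Sorted: [10, 34, 52, 67, 74, 91]


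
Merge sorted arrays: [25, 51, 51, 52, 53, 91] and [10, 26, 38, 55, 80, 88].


Take 10 from B
Take 25 from A
Take 26 from B
Take 38 from B
Take 51 from A
Take 51 from A
Take 52 from A
Take 53 from A
Take 55 from B
Take 80 from B
Take 88 from B

Merged: [10, 25, 26, 38, 51, 51, 52, 53, 55, 80, 88, 91]


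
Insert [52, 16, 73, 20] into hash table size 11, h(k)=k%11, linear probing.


Insert 52: h=8 -> slot 8
Insert 16: h=5 -> slot 5
Insert 73: h=7 -> slot 7
Insert 20: h=9 -> slot 9

Table: [None, None, None, None, None, 16, None, 73, 52, 20, None]


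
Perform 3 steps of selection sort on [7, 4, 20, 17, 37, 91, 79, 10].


Initial: [7, 4, 20, 17, 37, 91, 79, 10]
Step 1: min=4 at 1
  Swap: [4, 7, 20, 17, 37, 91, 79, 10]
Step 2: min=7 at 1
  Swap: [4, 7, 20, 17, 37, 91, 79, 10]
Step 3: min=10 at 7
  Swap: [4, 7, 10, 17, 37, 91, 79, 20]

After 3 steps: [4, 7, 10, 17, 37, 91, 79, 20]


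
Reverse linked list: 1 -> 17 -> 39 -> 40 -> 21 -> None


Step 1: curr=1, set curr.next=prev(None) | reversed so far: 1
Step 2: curr=17, set curr.next=prev(1) | reversed so far: 17 -> 1
Step 3: curr=39, set curr.next=prev(17) | reversed so far: 39 -> 17 -> 1
Step 4: curr=40, set curr.next=prev(39) | reversed so far: 40 -> 39 -> 17 -> 1
Step 5: curr=21, set curr.next=prev(40) | reversed so far: 21 -> 40 -> 39 -> 17 -> 1

21 -> 40 -> 39 -> 17 -> 1 -> None


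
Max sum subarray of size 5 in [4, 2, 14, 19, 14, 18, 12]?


[0:5]: 53
[1:6]: 67
[2:7]: 77

Max: 77 at [2:7]


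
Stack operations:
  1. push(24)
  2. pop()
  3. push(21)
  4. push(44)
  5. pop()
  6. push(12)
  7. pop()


push(24) -> [24]
pop()->24, []
push(21) -> [21]
push(44) -> [21, 44]
pop()->44, [21]
push(12) -> [21, 12]
pop()->12, [21]

Final stack: [21]


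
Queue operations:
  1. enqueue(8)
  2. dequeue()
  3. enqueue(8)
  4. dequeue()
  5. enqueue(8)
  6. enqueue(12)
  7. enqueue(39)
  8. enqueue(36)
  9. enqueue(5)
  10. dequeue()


enqueue(8) -> [8]
dequeue()->8, []
enqueue(8) -> [8]
dequeue()->8, []
enqueue(8) -> [8]
enqueue(12) -> [8, 12]
enqueue(39) -> [8, 12, 39]
enqueue(36) -> [8, 12, 39, 36]
enqueue(5) -> [8, 12, 39, 36, 5]
dequeue()->8, [12, 39, 36, 5]

Final queue: [12, 39, 36, 5]


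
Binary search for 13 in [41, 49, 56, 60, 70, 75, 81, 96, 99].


Step 1: lo=0, hi=8, mid=4, val=70
Step 2: lo=0, hi=3, mid=1, val=49
Step 3: lo=0, hi=0, mid=0, val=41

Not found


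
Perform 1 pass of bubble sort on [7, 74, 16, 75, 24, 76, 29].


Initial: [7, 74, 16, 75, 24, 76, 29]
Pass 1: [7, 16, 74, 24, 75, 29, 76] (3 swaps)

After 1 pass: [7, 16, 74, 24, 75, 29, 76]


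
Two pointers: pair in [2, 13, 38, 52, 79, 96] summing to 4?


lo=0(2)+hi=5(96)=98
lo=0(2)+hi=4(79)=81
lo=0(2)+hi=3(52)=54
lo=0(2)+hi=2(38)=40
lo=0(2)+hi=1(13)=15

No pair found


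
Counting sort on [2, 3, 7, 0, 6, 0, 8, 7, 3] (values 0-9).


Input: [2, 3, 7, 0, 6, 0, 8, 7, 3]
Counts: [2, 0, 1, 2, 0, 0, 1, 2, 1, 0]

Sorted: [0, 0, 2, 3, 3, 6, 7, 7, 8]


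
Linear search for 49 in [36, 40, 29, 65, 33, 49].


i=0: 36!=49
i=1: 40!=49
i=2: 29!=49
i=3: 65!=49
i=4: 33!=49
i=5: 49==49 found!

Found at 5, 6 comps


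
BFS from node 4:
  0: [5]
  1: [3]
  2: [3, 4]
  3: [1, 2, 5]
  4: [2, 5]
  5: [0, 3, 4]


Visit 4, enqueue [2, 5]
Visit 2, enqueue [3]
Visit 5, enqueue [0]
Visit 3, enqueue [1]
Visit 0, enqueue []
Visit 1, enqueue []

BFS order: [4, 2, 5, 3, 0, 1]


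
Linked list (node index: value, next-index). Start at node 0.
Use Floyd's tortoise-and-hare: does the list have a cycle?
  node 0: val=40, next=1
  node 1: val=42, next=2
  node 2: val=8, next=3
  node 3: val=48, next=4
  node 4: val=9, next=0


Floyd's tortoise (slow, +1) and hare (fast, +2):
  init: slow=0, fast=0
  step 1: slow=1, fast=2
  step 2: slow=2, fast=4
  step 3: slow=3, fast=1
  step 4: slow=4, fast=3
  step 5: slow=0, fast=0
  slow == fast at node 0: cycle detected

Cycle: yes


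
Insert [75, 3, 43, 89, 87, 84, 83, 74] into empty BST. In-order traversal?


Insert 75: root
Insert 3: L from 75
Insert 43: L from 75 -> R from 3
Insert 89: R from 75
Insert 87: R from 75 -> L from 89
Insert 84: R from 75 -> L from 89 -> L from 87
Insert 83: R from 75 -> L from 89 -> L from 87 -> L from 84
Insert 74: L from 75 -> R from 3 -> R from 43

In-order: [3, 43, 74, 75, 83, 84, 87, 89]


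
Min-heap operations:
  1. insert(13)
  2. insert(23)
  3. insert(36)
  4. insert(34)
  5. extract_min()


insert(13) -> [13]
insert(23) -> [13, 23]
insert(36) -> [13, 23, 36]
insert(34) -> [13, 23, 36, 34]
extract_min()->13, [23, 34, 36]

Final heap: [23, 34, 36]


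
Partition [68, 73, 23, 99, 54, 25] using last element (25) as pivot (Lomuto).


Pivot: 25
  23 <= 25: swap -> [23, 73, 68, 99, 54, 25]
Place pivot at 1: [23, 25, 68, 99, 54, 73]

Partitioned: [23, 25, 68, 99, 54, 73]


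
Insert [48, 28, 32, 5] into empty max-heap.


Insert 48: [48]
Insert 28: [48, 28]
Insert 32: [48, 28, 32]
Insert 5: [48, 28, 32, 5]

Final heap: [48, 28, 32, 5]


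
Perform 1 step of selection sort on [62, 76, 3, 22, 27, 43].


Initial: [62, 76, 3, 22, 27, 43]
Step 1: min=3 at 2
  Swap: [3, 76, 62, 22, 27, 43]

After 1 step: [3, 76, 62, 22, 27, 43]


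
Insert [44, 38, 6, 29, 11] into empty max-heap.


Insert 44: [44]
Insert 38: [44, 38]
Insert 6: [44, 38, 6]
Insert 29: [44, 38, 6, 29]
Insert 11: [44, 38, 6, 29, 11]

Final heap: [44, 38, 6, 29, 11]


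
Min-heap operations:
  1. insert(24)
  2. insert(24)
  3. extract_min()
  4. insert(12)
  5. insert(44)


insert(24) -> [24]
insert(24) -> [24, 24]
extract_min()->24, [24]
insert(12) -> [12, 24]
insert(44) -> [12, 24, 44]

Final heap: [12, 24, 44]


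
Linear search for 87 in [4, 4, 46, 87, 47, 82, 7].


i=0: 4!=87
i=1: 4!=87
i=2: 46!=87
i=3: 87==87 found!

Found at 3, 4 comps


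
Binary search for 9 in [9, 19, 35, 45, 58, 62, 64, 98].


Step 1: lo=0, hi=7, mid=3, val=45
Step 2: lo=0, hi=2, mid=1, val=19
Step 3: lo=0, hi=0, mid=0, val=9

Found at index 0


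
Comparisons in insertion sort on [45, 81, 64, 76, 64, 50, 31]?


Algorithm: insertion sort
Input: [45, 81, 64, 76, 64, 50, 31]
Sorted: [31, 45, 50, 64, 64, 76, 81]

19


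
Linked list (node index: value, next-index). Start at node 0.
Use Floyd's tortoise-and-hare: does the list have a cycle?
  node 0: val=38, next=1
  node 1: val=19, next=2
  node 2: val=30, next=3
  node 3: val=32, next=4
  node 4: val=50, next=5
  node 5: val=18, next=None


Floyd's tortoise (slow, +1) and hare (fast, +2):
  init: slow=0, fast=0
  step 1: slow=1, fast=2
  step 2: slow=2, fast=4
  step 3: fast 4->5->None, no cycle

Cycle: no


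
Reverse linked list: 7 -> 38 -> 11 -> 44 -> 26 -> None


Step 1: curr=7, set curr.next=prev(None) | reversed so far: 7
Step 2: curr=38, set curr.next=prev(7) | reversed so far: 38 -> 7
Step 3: curr=11, set curr.next=prev(38) | reversed so far: 11 -> 38 -> 7
Step 4: curr=44, set curr.next=prev(11) | reversed so far: 44 -> 11 -> 38 -> 7
Step 5: curr=26, set curr.next=prev(44) | reversed so far: 26 -> 44 -> 11 -> 38 -> 7

26 -> 44 -> 11 -> 38 -> 7 -> None


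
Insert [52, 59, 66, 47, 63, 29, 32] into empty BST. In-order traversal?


Insert 52: root
Insert 59: R from 52
Insert 66: R from 52 -> R from 59
Insert 47: L from 52
Insert 63: R from 52 -> R from 59 -> L from 66
Insert 29: L from 52 -> L from 47
Insert 32: L from 52 -> L from 47 -> R from 29

In-order: [29, 32, 47, 52, 59, 63, 66]


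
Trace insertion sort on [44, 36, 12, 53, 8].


Initial: [44, 36, 12, 53, 8]
Insert 36: [36, 44, 12, 53, 8]
Insert 12: [12, 36, 44, 53, 8]
Insert 53: [12, 36, 44, 53, 8]
Insert 8: [8, 12, 36, 44, 53]

Sorted: [8, 12, 36, 44, 53]


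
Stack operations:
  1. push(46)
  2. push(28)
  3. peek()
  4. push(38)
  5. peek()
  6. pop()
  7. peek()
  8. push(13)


push(46) -> [46]
push(28) -> [46, 28]
peek()->28
push(38) -> [46, 28, 38]
peek()->38
pop()->38, [46, 28]
peek()->28
push(13) -> [46, 28, 13]

Final stack: [46, 28, 13]


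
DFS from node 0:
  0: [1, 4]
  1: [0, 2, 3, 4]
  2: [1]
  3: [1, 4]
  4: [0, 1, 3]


Visit 0, push [4, 1]
Visit 1, push [4, 3, 2]
Visit 2, push []
Visit 3, push [4]
Visit 4, push []

DFS order: [0, 1, 2, 3, 4]


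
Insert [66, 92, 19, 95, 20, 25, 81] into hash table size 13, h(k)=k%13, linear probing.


Insert 66: h=1 -> slot 1
Insert 92: h=1, 1 probes -> slot 2
Insert 19: h=6 -> slot 6
Insert 95: h=4 -> slot 4
Insert 20: h=7 -> slot 7
Insert 25: h=12 -> slot 12
Insert 81: h=3 -> slot 3

Table: [None, 66, 92, 81, 95, None, 19, 20, None, None, None, None, 25]


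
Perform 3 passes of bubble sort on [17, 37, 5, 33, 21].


Initial: [17, 37, 5, 33, 21]
Pass 1: [17, 5, 33, 21, 37] (3 swaps)
Pass 2: [5, 17, 21, 33, 37] (2 swaps)
Pass 3: [5, 17, 21, 33, 37] (0 swaps)

After 3 passes: [5, 17, 21, 33, 37]


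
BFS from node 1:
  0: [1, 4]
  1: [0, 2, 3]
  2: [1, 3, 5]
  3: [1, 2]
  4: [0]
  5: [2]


Visit 1, enqueue [0, 2, 3]
Visit 0, enqueue [4]
Visit 2, enqueue [5]
Visit 3, enqueue []
Visit 4, enqueue []
Visit 5, enqueue []

BFS order: [1, 0, 2, 3, 4, 5]


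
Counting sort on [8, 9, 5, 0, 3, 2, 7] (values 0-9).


Input: [8, 9, 5, 0, 3, 2, 7]
Counts: [1, 0, 1, 1, 0, 1, 0, 1, 1, 1]

Sorted: [0, 2, 3, 5, 7, 8, 9]


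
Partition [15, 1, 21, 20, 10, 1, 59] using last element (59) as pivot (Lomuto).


Pivot: 59
  15 <= 59: advance i (no swap)
  1 <= 59: advance i (no swap)
  21 <= 59: advance i (no swap)
  20 <= 59: advance i (no swap)
  10 <= 59: advance i (no swap)
  1 <= 59: advance i (no swap)
Place pivot at 6: [15, 1, 21, 20, 10, 1, 59]

Partitioned: [15, 1, 21, 20, 10, 1, 59]


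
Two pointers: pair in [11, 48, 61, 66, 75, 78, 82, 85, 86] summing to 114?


lo=0(11)+hi=8(86)=97
lo=1(48)+hi=8(86)=134
lo=1(48)+hi=7(85)=133
lo=1(48)+hi=6(82)=130
lo=1(48)+hi=5(78)=126
lo=1(48)+hi=4(75)=123
lo=1(48)+hi=3(66)=114

Yes: 48+66=114


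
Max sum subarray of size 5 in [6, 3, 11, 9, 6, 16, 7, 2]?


[0:5]: 35
[1:6]: 45
[2:7]: 49
[3:8]: 40

Max: 49 at [2:7]


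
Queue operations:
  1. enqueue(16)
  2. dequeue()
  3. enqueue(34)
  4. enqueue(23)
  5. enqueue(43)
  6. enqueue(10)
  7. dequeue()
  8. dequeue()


enqueue(16) -> [16]
dequeue()->16, []
enqueue(34) -> [34]
enqueue(23) -> [34, 23]
enqueue(43) -> [34, 23, 43]
enqueue(10) -> [34, 23, 43, 10]
dequeue()->34, [23, 43, 10]
dequeue()->23, [43, 10]

Final queue: [43, 10]


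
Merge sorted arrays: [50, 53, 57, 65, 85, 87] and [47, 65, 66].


Take 47 from B
Take 50 from A
Take 53 from A
Take 57 from A
Take 65 from A
Take 65 from B
Take 66 from B

Merged: [47, 50, 53, 57, 65, 65, 66, 85, 87]


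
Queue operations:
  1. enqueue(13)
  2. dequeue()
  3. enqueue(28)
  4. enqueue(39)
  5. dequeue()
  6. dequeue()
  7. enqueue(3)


enqueue(13) -> [13]
dequeue()->13, []
enqueue(28) -> [28]
enqueue(39) -> [28, 39]
dequeue()->28, [39]
dequeue()->39, []
enqueue(3) -> [3]

Final queue: [3]


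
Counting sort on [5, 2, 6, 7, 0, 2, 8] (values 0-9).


Input: [5, 2, 6, 7, 0, 2, 8]
Counts: [1, 0, 2, 0, 0, 1, 1, 1, 1, 0]

Sorted: [0, 2, 2, 5, 6, 7, 8]


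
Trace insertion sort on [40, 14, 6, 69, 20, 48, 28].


Initial: [40, 14, 6, 69, 20, 48, 28]
Insert 14: [14, 40, 6, 69, 20, 48, 28]
Insert 6: [6, 14, 40, 69, 20, 48, 28]
Insert 69: [6, 14, 40, 69, 20, 48, 28]
Insert 20: [6, 14, 20, 40, 69, 48, 28]
Insert 48: [6, 14, 20, 40, 48, 69, 28]
Insert 28: [6, 14, 20, 28, 40, 48, 69]

Sorted: [6, 14, 20, 28, 40, 48, 69]


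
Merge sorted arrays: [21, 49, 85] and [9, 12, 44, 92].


Take 9 from B
Take 12 from B
Take 21 from A
Take 44 from B
Take 49 from A
Take 85 from A

Merged: [9, 12, 21, 44, 49, 85, 92]


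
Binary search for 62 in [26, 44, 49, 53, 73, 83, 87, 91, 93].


Step 1: lo=0, hi=8, mid=4, val=73
Step 2: lo=0, hi=3, mid=1, val=44
Step 3: lo=2, hi=3, mid=2, val=49
Step 4: lo=3, hi=3, mid=3, val=53

Not found


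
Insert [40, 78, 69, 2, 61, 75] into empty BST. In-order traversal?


Insert 40: root
Insert 78: R from 40
Insert 69: R from 40 -> L from 78
Insert 2: L from 40
Insert 61: R from 40 -> L from 78 -> L from 69
Insert 75: R from 40 -> L from 78 -> R from 69

In-order: [2, 40, 61, 69, 75, 78]


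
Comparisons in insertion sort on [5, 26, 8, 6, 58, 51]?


Algorithm: insertion sort
Input: [5, 26, 8, 6, 58, 51]
Sorted: [5, 6, 8, 26, 51, 58]

9


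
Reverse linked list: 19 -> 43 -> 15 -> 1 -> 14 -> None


Step 1: curr=19, set curr.next=prev(None) | reversed so far: 19
Step 2: curr=43, set curr.next=prev(19) | reversed so far: 43 -> 19
Step 3: curr=15, set curr.next=prev(43) | reversed so far: 15 -> 43 -> 19
Step 4: curr=1, set curr.next=prev(15) | reversed so far: 1 -> 15 -> 43 -> 19
Step 5: curr=14, set curr.next=prev(1) | reversed so far: 14 -> 1 -> 15 -> 43 -> 19

14 -> 1 -> 15 -> 43 -> 19 -> None


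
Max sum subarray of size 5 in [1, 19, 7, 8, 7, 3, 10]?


[0:5]: 42
[1:6]: 44
[2:7]: 35

Max: 44 at [1:6]


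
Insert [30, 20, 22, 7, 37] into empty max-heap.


Insert 30: [30]
Insert 20: [30, 20]
Insert 22: [30, 20, 22]
Insert 7: [30, 20, 22, 7]
Insert 37: [37, 30, 22, 7, 20]

Final heap: [37, 30, 22, 7, 20]


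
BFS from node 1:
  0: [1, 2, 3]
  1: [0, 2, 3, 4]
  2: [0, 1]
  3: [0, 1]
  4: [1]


Visit 1, enqueue [0, 2, 3, 4]
Visit 0, enqueue []
Visit 2, enqueue []
Visit 3, enqueue []
Visit 4, enqueue []

BFS order: [1, 0, 2, 3, 4]


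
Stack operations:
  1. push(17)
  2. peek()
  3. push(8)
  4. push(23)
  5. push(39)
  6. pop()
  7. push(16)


push(17) -> [17]
peek()->17
push(8) -> [17, 8]
push(23) -> [17, 8, 23]
push(39) -> [17, 8, 23, 39]
pop()->39, [17, 8, 23]
push(16) -> [17, 8, 23, 16]

Final stack: [17, 8, 23, 16]


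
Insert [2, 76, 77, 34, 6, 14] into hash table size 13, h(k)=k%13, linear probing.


Insert 2: h=2 -> slot 2
Insert 76: h=11 -> slot 11
Insert 77: h=12 -> slot 12
Insert 34: h=8 -> slot 8
Insert 6: h=6 -> slot 6
Insert 14: h=1 -> slot 1

Table: [None, 14, 2, None, None, None, 6, None, 34, None, None, 76, 77]


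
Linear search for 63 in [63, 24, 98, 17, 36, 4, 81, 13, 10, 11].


i=0: 63==63 found!

Found at 0, 1 comps


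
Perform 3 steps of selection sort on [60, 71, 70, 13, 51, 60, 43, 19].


Initial: [60, 71, 70, 13, 51, 60, 43, 19]
Step 1: min=13 at 3
  Swap: [13, 71, 70, 60, 51, 60, 43, 19]
Step 2: min=19 at 7
  Swap: [13, 19, 70, 60, 51, 60, 43, 71]
Step 3: min=43 at 6
  Swap: [13, 19, 43, 60, 51, 60, 70, 71]

After 3 steps: [13, 19, 43, 60, 51, 60, 70, 71]


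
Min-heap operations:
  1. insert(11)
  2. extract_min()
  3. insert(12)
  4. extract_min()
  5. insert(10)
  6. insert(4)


insert(11) -> [11]
extract_min()->11, []
insert(12) -> [12]
extract_min()->12, []
insert(10) -> [10]
insert(4) -> [4, 10]

Final heap: [4, 10]


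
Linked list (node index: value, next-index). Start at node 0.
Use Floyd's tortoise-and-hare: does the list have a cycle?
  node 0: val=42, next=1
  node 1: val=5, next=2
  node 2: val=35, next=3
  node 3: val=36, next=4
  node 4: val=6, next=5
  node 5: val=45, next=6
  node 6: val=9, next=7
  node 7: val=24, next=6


Floyd's tortoise (slow, +1) and hare (fast, +2):
  init: slow=0, fast=0
  step 1: slow=1, fast=2
  step 2: slow=2, fast=4
  step 3: slow=3, fast=6
  step 4: slow=4, fast=6
  step 5: slow=5, fast=6
  step 6: slow=6, fast=6
  slow == fast at node 6: cycle detected

Cycle: yes


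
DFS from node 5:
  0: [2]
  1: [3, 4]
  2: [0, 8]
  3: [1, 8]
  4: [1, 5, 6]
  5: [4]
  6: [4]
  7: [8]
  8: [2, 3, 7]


Visit 5, push [4]
Visit 4, push [6, 1]
Visit 1, push [3]
Visit 3, push [8]
Visit 8, push [7, 2]
Visit 2, push [0]
Visit 0, push []
Visit 7, push []
Visit 6, push []

DFS order: [5, 4, 1, 3, 8, 2, 0, 7, 6]


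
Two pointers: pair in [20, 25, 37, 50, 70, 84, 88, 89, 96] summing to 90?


lo=0(20)+hi=8(96)=116
lo=0(20)+hi=7(89)=109
lo=0(20)+hi=6(88)=108
lo=0(20)+hi=5(84)=104
lo=0(20)+hi=4(70)=90

Yes: 20+70=90


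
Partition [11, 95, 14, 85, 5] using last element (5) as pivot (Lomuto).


Pivot: 5
Place pivot at 0: [5, 95, 14, 85, 11]

Partitioned: [5, 95, 14, 85, 11]


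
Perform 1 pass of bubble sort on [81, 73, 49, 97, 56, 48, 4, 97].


Initial: [81, 73, 49, 97, 56, 48, 4, 97]
Pass 1: [73, 49, 81, 56, 48, 4, 97, 97] (5 swaps)

After 1 pass: [73, 49, 81, 56, 48, 4, 97, 97]


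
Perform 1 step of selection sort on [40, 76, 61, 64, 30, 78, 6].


Initial: [40, 76, 61, 64, 30, 78, 6]
Step 1: min=6 at 6
  Swap: [6, 76, 61, 64, 30, 78, 40]

After 1 step: [6, 76, 61, 64, 30, 78, 40]


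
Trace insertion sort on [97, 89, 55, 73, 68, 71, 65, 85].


Initial: [97, 89, 55, 73, 68, 71, 65, 85]
Insert 89: [89, 97, 55, 73, 68, 71, 65, 85]
Insert 55: [55, 89, 97, 73, 68, 71, 65, 85]
Insert 73: [55, 73, 89, 97, 68, 71, 65, 85]
Insert 68: [55, 68, 73, 89, 97, 71, 65, 85]
Insert 71: [55, 68, 71, 73, 89, 97, 65, 85]
Insert 65: [55, 65, 68, 71, 73, 89, 97, 85]
Insert 85: [55, 65, 68, 71, 73, 85, 89, 97]

Sorted: [55, 65, 68, 71, 73, 85, 89, 97]


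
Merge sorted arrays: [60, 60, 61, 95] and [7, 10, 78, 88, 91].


Take 7 from B
Take 10 from B
Take 60 from A
Take 60 from A
Take 61 from A
Take 78 from B
Take 88 from B
Take 91 from B

Merged: [7, 10, 60, 60, 61, 78, 88, 91, 95]


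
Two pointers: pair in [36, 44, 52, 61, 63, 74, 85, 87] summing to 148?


lo=0(36)+hi=7(87)=123
lo=1(44)+hi=7(87)=131
lo=2(52)+hi=7(87)=139
lo=3(61)+hi=7(87)=148

Yes: 61+87=148


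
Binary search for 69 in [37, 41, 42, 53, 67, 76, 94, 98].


Step 1: lo=0, hi=7, mid=3, val=53
Step 2: lo=4, hi=7, mid=5, val=76
Step 3: lo=4, hi=4, mid=4, val=67

Not found


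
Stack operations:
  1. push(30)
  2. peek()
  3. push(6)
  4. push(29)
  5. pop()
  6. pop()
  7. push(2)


push(30) -> [30]
peek()->30
push(6) -> [30, 6]
push(29) -> [30, 6, 29]
pop()->29, [30, 6]
pop()->6, [30]
push(2) -> [30, 2]

Final stack: [30, 2]


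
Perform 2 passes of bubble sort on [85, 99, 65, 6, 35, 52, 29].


Initial: [85, 99, 65, 6, 35, 52, 29]
Pass 1: [85, 65, 6, 35, 52, 29, 99] (5 swaps)
Pass 2: [65, 6, 35, 52, 29, 85, 99] (5 swaps)

After 2 passes: [65, 6, 35, 52, 29, 85, 99]


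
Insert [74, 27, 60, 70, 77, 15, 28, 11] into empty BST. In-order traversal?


Insert 74: root
Insert 27: L from 74
Insert 60: L from 74 -> R from 27
Insert 70: L from 74 -> R from 27 -> R from 60
Insert 77: R from 74
Insert 15: L from 74 -> L from 27
Insert 28: L from 74 -> R from 27 -> L from 60
Insert 11: L from 74 -> L from 27 -> L from 15

In-order: [11, 15, 27, 28, 60, 70, 74, 77]


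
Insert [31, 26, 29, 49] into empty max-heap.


Insert 31: [31]
Insert 26: [31, 26]
Insert 29: [31, 26, 29]
Insert 49: [49, 31, 29, 26]

Final heap: [49, 31, 29, 26]


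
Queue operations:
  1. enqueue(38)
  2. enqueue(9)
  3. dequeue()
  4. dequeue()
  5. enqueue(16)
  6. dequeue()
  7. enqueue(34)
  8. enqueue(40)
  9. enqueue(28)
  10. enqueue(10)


enqueue(38) -> [38]
enqueue(9) -> [38, 9]
dequeue()->38, [9]
dequeue()->9, []
enqueue(16) -> [16]
dequeue()->16, []
enqueue(34) -> [34]
enqueue(40) -> [34, 40]
enqueue(28) -> [34, 40, 28]
enqueue(10) -> [34, 40, 28, 10]

Final queue: [34, 40, 28, 10]


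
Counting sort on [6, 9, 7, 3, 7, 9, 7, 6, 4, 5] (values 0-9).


Input: [6, 9, 7, 3, 7, 9, 7, 6, 4, 5]
Counts: [0, 0, 0, 1, 1, 1, 2, 3, 0, 2]

Sorted: [3, 4, 5, 6, 6, 7, 7, 7, 9, 9]


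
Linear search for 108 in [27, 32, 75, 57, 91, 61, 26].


i=0: 27!=108
i=1: 32!=108
i=2: 75!=108
i=3: 57!=108
i=4: 91!=108
i=5: 61!=108
i=6: 26!=108

Not found, 7 comps


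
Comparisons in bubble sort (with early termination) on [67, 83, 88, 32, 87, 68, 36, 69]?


Algorithm: bubble sort (with early termination)
Input: [67, 83, 88, 32, 87, 68, 36, 69]
Sorted: [32, 36, 67, 68, 69, 83, 87, 88]

27


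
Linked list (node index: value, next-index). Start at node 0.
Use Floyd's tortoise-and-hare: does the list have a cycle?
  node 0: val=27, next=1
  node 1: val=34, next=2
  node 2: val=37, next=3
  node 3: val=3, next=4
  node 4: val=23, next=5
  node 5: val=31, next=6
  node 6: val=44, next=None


Floyd's tortoise (slow, +1) and hare (fast, +2):
  init: slow=0, fast=0
  step 1: slow=1, fast=2
  step 2: slow=2, fast=4
  step 3: slow=3, fast=6
  step 4: fast -> None, no cycle

Cycle: no


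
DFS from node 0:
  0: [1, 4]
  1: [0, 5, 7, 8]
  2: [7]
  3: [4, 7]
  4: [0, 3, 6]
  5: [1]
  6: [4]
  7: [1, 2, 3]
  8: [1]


Visit 0, push [4, 1]
Visit 1, push [8, 7, 5]
Visit 5, push []
Visit 7, push [3, 2]
Visit 2, push []
Visit 3, push [4]
Visit 4, push [6]
Visit 6, push []
Visit 8, push []

DFS order: [0, 1, 5, 7, 2, 3, 4, 6, 8]


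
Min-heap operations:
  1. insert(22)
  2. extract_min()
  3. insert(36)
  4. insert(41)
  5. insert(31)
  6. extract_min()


insert(22) -> [22]
extract_min()->22, []
insert(36) -> [36]
insert(41) -> [36, 41]
insert(31) -> [31, 41, 36]
extract_min()->31, [36, 41]

Final heap: [36, 41]


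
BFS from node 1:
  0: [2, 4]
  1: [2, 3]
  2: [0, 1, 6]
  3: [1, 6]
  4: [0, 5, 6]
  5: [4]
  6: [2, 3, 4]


Visit 1, enqueue [2, 3]
Visit 2, enqueue [0, 6]
Visit 3, enqueue []
Visit 0, enqueue [4]
Visit 6, enqueue []
Visit 4, enqueue [5]
Visit 5, enqueue []

BFS order: [1, 2, 3, 0, 6, 4, 5]


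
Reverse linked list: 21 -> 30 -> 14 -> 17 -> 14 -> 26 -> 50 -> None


Step 1: curr=21, set curr.next=prev(None) | reversed so far: 21
Step 2: curr=30, set curr.next=prev(21) | reversed so far: 30 -> 21
Step 3: curr=14, set curr.next=prev(30) | reversed so far: 14 -> 30 -> 21
Step 4: curr=17, set curr.next=prev(14) | reversed so far: 17 -> 14 -> 30 -> 21
Step 5: curr=14, set curr.next=prev(17) | reversed so far: 14 -> 17 -> 14 -> 30 -> 21
Step 6: curr=26, set curr.next=prev(14) | reversed so far: 26 -> 14 -> 17 -> 14 -> 30 -> 21
Step 7: curr=50, set curr.next=prev(26) | reversed so far: 50 -> 26 -> 14 -> 17 -> 14 -> 30 -> 21

50 -> 26 -> 14 -> 17 -> 14 -> 30 -> 21 -> None


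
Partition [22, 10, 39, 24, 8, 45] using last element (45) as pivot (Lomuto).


Pivot: 45
  22 <= 45: advance i (no swap)
  10 <= 45: advance i (no swap)
  39 <= 45: advance i (no swap)
  24 <= 45: advance i (no swap)
  8 <= 45: advance i (no swap)
Place pivot at 5: [22, 10, 39, 24, 8, 45]

Partitioned: [22, 10, 39, 24, 8, 45]


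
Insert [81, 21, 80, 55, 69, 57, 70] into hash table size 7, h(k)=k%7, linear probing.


Insert 81: h=4 -> slot 4
Insert 21: h=0 -> slot 0
Insert 80: h=3 -> slot 3
Insert 55: h=6 -> slot 6
Insert 69: h=6, 2 probes -> slot 1
Insert 57: h=1, 1 probes -> slot 2
Insert 70: h=0, 5 probes -> slot 5

Table: [21, 69, 57, 80, 81, 70, 55]


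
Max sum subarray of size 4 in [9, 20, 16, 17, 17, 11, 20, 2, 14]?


[0:4]: 62
[1:5]: 70
[2:6]: 61
[3:7]: 65
[4:8]: 50
[5:9]: 47

Max: 70 at [1:5]


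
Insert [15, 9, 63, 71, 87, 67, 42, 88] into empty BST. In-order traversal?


Insert 15: root
Insert 9: L from 15
Insert 63: R from 15
Insert 71: R from 15 -> R from 63
Insert 87: R from 15 -> R from 63 -> R from 71
Insert 67: R from 15 -> R from 63 -> L from 71
Insert 42: R from 15 -> L from 63
Insert 88: R from 15 -> R from 63 -> R from 71 -> R from 87

In-order: [9, 15, 42, 63, 67, 71, 87, 88]


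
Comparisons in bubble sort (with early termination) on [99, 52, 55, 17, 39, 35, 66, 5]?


Algorithm: bubble sort (with early termination)
Input: [99, 52, 55, 17, 39, 35, 66, 5]
Sorted: [5, 17, 35, 39, 52, 55, 66, 99]

28


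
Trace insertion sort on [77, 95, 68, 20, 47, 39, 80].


Initial: [77, 95, 68, 20, 47, 39, 80]
Insert 95: [77, 95, 68, 20, 47, 39, 80]
Insert 68: [68, 77, 95, 20, 47, 39, 80]
Insert 20: [20, 68, 77, 95, 47, 39, 80]
Insert 47: [20, 47, 68, 77, 95, 39, 80]
Insert 39: [20, 39, 47, 68, 77, 95, 80]
Insert 80: [20, 39, 47, 68, 77, 80, 95]

Sorted: [20, 39, 47, 68, 77, 80, 95]


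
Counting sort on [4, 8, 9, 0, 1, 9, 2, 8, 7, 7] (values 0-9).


Input: [4, 8, 9, 0, 1, 9, 2, 8, 7, 7]
Counts: [1, 1, 1, 0, 1, 0, 0, 2, 2, 2]

Sorted: [0, 1, 2, 4, 7, 7, 8, 8, 9, 9]


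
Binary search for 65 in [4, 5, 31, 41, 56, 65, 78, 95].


Step 1: lo=0, hi=7, mid=3, val=41
Step 2: lo=4, hi=7, mid=5, val=65

Found at index 5


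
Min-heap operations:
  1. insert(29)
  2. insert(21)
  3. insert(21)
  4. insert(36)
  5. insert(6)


insert(29) -> [29]
insert(21) -> [21, 29]
insert(21) -> [21, 29, 21]
insert(36) -> [21, 29, 21, 36]
insert(6) -> [6, 21, 21, 36, 29]

Final heap: [6, 21, 21, 36, 29]


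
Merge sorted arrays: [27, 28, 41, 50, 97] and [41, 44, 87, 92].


Take 27 from A
Take 28 from A
Take 41 from A
Take 41 from B
Take 44 from B
Take 50 from A
Take 87 from B
Take 92 from B

Merged: [27, 28, 41, 41, 44, 50, 87, 92, 97]


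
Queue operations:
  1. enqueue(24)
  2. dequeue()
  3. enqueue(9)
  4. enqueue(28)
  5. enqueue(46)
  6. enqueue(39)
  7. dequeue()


enqueue(24) -> [24]
dequeue()->24, []
enqueue(9) -> [9]
enqueue(28) -> [9, 28]
enqueue(46) -> [9, 28, 46]
enqueue(39) -> [9, 28, 46, 39]
dequeue()->9, [28, 46, 39]

Final queue: [28, 46, 39]


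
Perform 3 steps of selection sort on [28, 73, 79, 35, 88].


Initial: [28, 73, 79, 35, 88]
Step 1: min=28 at 0
  Swap: [28, 73, 79, 35, 88]
Step 2: min=35 at 3
  Swap: [28, 35, 79, 73, 88]
Step 3: min=73 at 3
  Swap: [28, 35, 73, 79, 88]

After 3 steps: [28, 35, 73, 79, 88]


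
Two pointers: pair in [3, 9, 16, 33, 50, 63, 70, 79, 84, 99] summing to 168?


lo=0(3)+hi=9(99)=102
lo=1(9)+hi=9(99)=108
lo=2(16)+hi=9(99)=115
lo=3(33)+hi=9(99)=132
lo=4(50)+hi=9(99)=149
lo=5(63)+hi=9(99)=162
lo=6(70)+hi=9(99)=169
lo=6(70)+hi=8(84)=154
lo=7(79)+hi=8(84)=163

No pair found


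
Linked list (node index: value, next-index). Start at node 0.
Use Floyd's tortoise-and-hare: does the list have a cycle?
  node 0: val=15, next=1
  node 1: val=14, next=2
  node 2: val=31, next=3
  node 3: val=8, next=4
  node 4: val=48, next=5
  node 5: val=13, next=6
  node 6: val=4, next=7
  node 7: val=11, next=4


Floyd's tortoise (slow, +1) and hare (fast, +2):
  init: slow=0, fast=0
  step 1: slow=1, fast=2
  step 2: slow=2, fast=4
  step 3: slow=3, fast=6
  step 4: slow=4, fast=4
  slow == fast at node 4: cycle detected

Cycle: yes


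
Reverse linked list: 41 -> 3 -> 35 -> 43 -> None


Step 1: curr=41, set curr.next=prev(None) | reversed so far: 41
Step 2: curr=3, set curr.next=prev(41) | reversed so far: 3 -> 41
Step 3: curr=35, set curr.next=prev(3) | reversed so far: 35 -> 3 -> 41
Step 4: curr=43, set curr.next=prev(35) | reversed so far: 43 -> 35 -> 3 -> 41

43 -> 35 -> 3 -> 41 -> None


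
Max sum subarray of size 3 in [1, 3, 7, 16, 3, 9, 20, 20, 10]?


[0:3]: 11
[1:4]: 26
[2:5]: 26
[3:6]: 28
[4:7]: 32
[5:8]: 49
[6:9]: 50

Max: 50 at [6:9]


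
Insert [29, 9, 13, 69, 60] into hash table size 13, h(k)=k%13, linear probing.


Insert 29: h=3 -> slot 3
Insert 9: h=9 -> slot 9
Insert 13: h=0 -> slot 0
Insert 69: h=4 -> slot 4
Insert 60: h=8 -> slot 8

Table: [13, None, None, 29, 69, None, None, None, 60, 9, None, None, None]


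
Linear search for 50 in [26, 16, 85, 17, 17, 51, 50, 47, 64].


i=0: 26!=50
i=1: 16!=50
i=2: 85!=50
i=3: 17!=50
i=4: 17!=50
i=5: 51!=50
i=6: 50==50 found!

Found at 6, 7 comps


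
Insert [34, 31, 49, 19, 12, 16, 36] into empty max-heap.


Insert 34: [34]
Insert 31: [34, 31]
Insert 49: [49, 31, 34]
Insert 19: [49, 31, 34, 19]
Insert 12: [49, 31, 34, 19, 12]
Insert 16: [49, 31, 34, 19, 12, 16]
Insert 36: [49, 31, 36, 19, 12, 16, 34]

Final heap: [49, 31, 36, 19, 12, 16, 34]


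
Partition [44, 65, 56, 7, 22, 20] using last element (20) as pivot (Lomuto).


Pivot: 20
  7 <= 20: swap -> [7, 65, 56, 44, 22, 20]
Place pivot at 1: [7, 20, 56, 44, 22, 65]

Partitioned: [7, 20, 56, 44, 22, 65]


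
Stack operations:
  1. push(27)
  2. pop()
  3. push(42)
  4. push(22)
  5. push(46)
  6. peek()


push(27) -> [27]
pop()->27, []
push(42) -> [42]
push(22) -> [42, 22]
push(46) -> [42, 22, 46]
peek()->46

Final stack: [42, 22, 46]


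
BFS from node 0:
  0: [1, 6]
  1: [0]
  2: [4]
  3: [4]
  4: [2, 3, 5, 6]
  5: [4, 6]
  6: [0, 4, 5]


Visit 0, enqueue [1, 6]
Visit 1, enqueue []
Visit 6, enqueue [4, 5]
Visit 4, enqueue [2, 3]
Visit 5, enqueue []
Visit 2, enqueue []
Visit 3, enqueue []

BFS order: [0, 1, 6, 4, 5, 2, 3]


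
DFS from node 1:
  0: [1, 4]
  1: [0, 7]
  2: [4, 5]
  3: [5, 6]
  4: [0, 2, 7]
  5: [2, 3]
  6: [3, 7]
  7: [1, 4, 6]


Visit 1, push [7, 0]
Visit 0, push [4]
Visit 4, push [7, 2]
Visit 2, push [5]
Visit 5, push [3]
Visit 3, push [6]
Visit 6, push [7]
Visit 7, push []

DFS order: [1, 0, 4, 2, 5, 3, 6, 7]


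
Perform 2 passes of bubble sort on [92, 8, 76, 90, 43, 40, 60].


Initial: [92, 8, 76, 90, 43, 40, 60]
Pass 1: [8, 76, 90, 43, 40, 60, 92] (6 swaps)
Pass 2: [8, 76, 43, 40, 60, 90, 92] (3 swaps)

After 2 passes: [8, 76, 43, 40, 60, 90, 92]


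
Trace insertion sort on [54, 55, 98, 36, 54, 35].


Initial: [54, 55, 98, 36, 54, 35]
Insert 55: [54, 55, 98, 36, 54, 35]
Insert 98: [54, 55, 98, 36, 54, 35]
Insert 36: [36, 54, 55, 98, 54, 35]
Insert 54: [36, 54, 54, 55, 98, 35]
Insert 35: [35, 36, 54, 54, 55, 98]

Sorted: [35, 36, 54, 54, 55, 98]


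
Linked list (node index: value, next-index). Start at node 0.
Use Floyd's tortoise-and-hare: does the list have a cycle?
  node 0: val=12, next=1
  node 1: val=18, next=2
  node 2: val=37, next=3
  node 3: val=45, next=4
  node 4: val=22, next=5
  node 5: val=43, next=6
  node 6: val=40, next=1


Floyd's tortoise (slow, +1) and hare (fast, +2):
  init: slow=0, fast=0
  step 1: slow=1, fast=2
  step 2: slow=2, fast=4
  step 3: slow=3, fast=6
  step 4: slow=4, fast=2
  step 5: slow=5, fast=4
  step 6: slow=6, fast=6
  slow == fast at node 6: cycle detected

Cycle: yes


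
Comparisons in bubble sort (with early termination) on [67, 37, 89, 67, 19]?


Algorithm: bubble sort (with early termination)
Input: [67, 37, 89, 67, 19]
Sorted: [19, 37, 67, 67, 89]

10


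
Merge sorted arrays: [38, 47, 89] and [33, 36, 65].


Take 33 from B
Take 36 from B
Take 38 from A
Take 47 from A
Take 65 from B

Merged: [33, 36, 38, 47, 65, 89]


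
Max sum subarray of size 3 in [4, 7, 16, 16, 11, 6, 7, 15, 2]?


[0:3]: 27
[1:4]: 39
[2:5]: 43
[3:6]: 33
[4:7]: 24
[5:8]: 28
[6:9]: 24

Max: 43 at [2:5]


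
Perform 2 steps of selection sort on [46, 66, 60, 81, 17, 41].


Initial: [46, 66, 60, 81, 17, 41]
Step 1: min=17 at 4
  Swap: [17, 66, 60, 81, 46, 41]
Step 2: min=41 at 5
  Swap: [17, 41, 60, 81, 46, 66]

After 2 steps: [17, 41, 60, 81, 46, 66]


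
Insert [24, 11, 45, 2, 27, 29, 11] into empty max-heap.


Insert 24: [24]
Insert 11: [24, 11]
Insert 45: [45, 11, 24]
Insert 2: [45, 11, 24, 2]
Insert 27: [45, 27, 24, 2, 11]
Insert 29: [45, 27, 29, 2, 11, 24]
Insert 11: [45, 27, 29, 2, 11, 24, 11]

Final heap: [45, 27, 29, 2, 11, 24, 11]
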